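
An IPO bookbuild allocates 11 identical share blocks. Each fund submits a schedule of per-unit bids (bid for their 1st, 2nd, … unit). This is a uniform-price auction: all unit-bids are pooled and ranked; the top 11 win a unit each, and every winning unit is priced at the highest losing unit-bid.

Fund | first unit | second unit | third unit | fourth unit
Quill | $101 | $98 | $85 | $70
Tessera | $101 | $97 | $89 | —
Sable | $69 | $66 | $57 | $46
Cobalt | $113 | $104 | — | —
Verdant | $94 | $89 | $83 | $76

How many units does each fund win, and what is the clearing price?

Pooled unit-bids ranked (top 11): 113 (Cobalt-1), 104 (Cobalt-2), 101 (Quill-1), 101 (Tessera-1), 98 (Quill-2), 97 (Tessera-2), 94 (Verdant-1), 89 (Tessera-3), 89 (Verdant-2), 85 (Quill-3), 83 (Verdant-3)
Highest rejected unit-bid = $76.
Allocation: Cobalt 2, Quill 3, Tessera 3, Verdant 3.

Cobalt 2, Quill 3, Tessera 3, Verdant 3; clearing price $76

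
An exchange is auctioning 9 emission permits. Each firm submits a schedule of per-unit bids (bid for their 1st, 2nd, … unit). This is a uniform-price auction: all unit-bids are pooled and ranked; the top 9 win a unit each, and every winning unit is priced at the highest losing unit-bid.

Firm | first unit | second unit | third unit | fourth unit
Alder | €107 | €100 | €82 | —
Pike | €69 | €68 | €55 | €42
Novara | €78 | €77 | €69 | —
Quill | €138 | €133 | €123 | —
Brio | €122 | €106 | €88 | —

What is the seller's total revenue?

Merging the schedules and taking the best 9: 138 (Quill-1), 133 (Quill-2), 123 (Quill-3), 122 (Brio-1), 107 (Alder-1), 106 (Brio-2), 100 (Alder-2), 88 (Brio-3), 82 (Alder-3)
The (k+1)-th unit-bid is €78.
Allocation: Alder 3, Brio 3, Quill 3. Every unit priced at €78.
Revenue = 9 × 78 = €702.

Total revenue: €702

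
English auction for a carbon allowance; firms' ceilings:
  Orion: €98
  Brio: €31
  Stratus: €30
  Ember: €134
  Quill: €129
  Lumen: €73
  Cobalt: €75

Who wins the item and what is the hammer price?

Rule: the price rises until one bidder remains; the winner pays the price at which the last rival dropped out.
Limits in order: 134 (Ember) > 129 (Quill) > 98 (Orion) > 75 (Cobalt) > 73 (Lumen) > 31 (Brio) > …
Quill is the last rival to drop out, at €129; Ember remains and wins at that price.

Ember wins at €129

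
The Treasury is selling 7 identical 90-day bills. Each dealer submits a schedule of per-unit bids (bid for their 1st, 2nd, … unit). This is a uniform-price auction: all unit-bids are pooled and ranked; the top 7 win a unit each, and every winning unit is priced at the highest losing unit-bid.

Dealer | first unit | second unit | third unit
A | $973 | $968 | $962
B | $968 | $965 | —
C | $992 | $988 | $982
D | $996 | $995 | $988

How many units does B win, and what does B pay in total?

B: 0 units, pays $0

Merging the schedules and taking the best 7: 996 (D-1), 995 (D-2), 992 (C-1), 988 (C-2), 988 (D-3), 982 (C-3), 973 (A-1)
First bid not allocated: $968.
B wins 0 unit(s) at $968 each.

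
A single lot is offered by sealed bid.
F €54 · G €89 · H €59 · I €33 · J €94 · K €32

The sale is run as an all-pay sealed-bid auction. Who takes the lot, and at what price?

J pays €94

Sorting bids: 94 (J) > 89 (G) > 59 (H) > 54 (F) > 33 (I) > 32 (K)
J wins with the top bid; all bids are sunk regardless.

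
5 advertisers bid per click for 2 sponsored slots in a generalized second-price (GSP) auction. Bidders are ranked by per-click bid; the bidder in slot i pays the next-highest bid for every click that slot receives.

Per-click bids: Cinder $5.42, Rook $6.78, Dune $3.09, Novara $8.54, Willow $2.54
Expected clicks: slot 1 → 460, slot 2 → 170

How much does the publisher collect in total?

Per-click bids in order: $8.54 (Novara) > $6.78 (Rook) > $5.42 (Cinder) > …
Slot 1: Novara pays $6.78 × 460 = $3118.80
Slot 2: Rook pays $5.42 × 170 = $921.40
Total = $4040.20

Total revenue: $4040.20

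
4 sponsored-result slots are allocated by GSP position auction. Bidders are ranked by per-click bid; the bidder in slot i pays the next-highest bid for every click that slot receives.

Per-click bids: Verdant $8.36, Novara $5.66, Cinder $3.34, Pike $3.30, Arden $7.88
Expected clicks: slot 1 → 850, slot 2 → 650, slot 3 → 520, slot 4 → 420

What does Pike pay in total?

Ranked by bid: $8.36 (Verdant) > $7.88 (Arden) > $5.66 (Novara) > $3.34 (Cinder) > $3.30 (Pike)
Pike ranks below slot 4 → no slot, pays nothing.

Pike pays $0.00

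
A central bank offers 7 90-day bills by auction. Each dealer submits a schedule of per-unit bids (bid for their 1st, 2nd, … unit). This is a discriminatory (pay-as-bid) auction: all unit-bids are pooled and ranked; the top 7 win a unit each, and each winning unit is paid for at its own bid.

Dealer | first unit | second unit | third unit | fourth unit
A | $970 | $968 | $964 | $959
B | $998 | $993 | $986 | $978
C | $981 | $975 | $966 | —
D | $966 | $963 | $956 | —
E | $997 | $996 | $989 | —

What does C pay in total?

All unit-bids, highest first — top 7: 998 (B-1), 997 (E-1), 996 (E-2), 993 (B-2), 989 (E-3), 986 (B-3), 981 (C-1)
Next rejected bid: $978 (not a price — pay-as-bid).
C's winning unit-bids: 981 = $981.

C pays $981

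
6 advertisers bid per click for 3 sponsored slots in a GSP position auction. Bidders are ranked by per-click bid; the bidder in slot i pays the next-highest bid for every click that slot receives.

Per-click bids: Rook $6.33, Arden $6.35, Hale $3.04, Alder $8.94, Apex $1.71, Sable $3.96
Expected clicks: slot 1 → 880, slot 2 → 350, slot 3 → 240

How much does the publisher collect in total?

Total revenue: $8753.90

Per-click bids in order: $8.94 (Alder) > $6.35 (Arden) > $6.33 (Rook) > $3.96 (Sable) > …
Slot 1: Alder pays $6.35 × 880 = $5588.00
Slot 2: Arden pays $6.33 × 350 = $2215.50
Slot 3: Rook pays $3.96 × 240 = $950.40
Total = $8753.90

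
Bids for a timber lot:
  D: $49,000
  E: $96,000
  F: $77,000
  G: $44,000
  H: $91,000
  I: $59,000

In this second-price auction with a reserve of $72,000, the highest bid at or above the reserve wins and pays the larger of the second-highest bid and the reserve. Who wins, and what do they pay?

Bids in order: 96,000 (E) > 91,000 (H) > 77,000 (F) > 59,000 (I) > 49,000 (D) > 44,000 (G)
E has the top bid at or above the reserve ($96,000).
max(second-highest $91,000, reserve $72,000) = $91,000; the reserve does not bind.

E pays $91,000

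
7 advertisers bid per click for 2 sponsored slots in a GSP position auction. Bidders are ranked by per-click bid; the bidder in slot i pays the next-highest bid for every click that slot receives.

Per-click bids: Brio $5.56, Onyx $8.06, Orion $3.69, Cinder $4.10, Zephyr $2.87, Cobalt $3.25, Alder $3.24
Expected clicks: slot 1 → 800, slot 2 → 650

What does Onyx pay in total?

Onyx pays $4448.00

Sorting advertisers: $8.06 (Onyx) > $5.56 (Brio) > $4.10 (Cinder) > …
Onyx holds slot 1 → pays next bid $5.56 × 800 clicks = $4448.00.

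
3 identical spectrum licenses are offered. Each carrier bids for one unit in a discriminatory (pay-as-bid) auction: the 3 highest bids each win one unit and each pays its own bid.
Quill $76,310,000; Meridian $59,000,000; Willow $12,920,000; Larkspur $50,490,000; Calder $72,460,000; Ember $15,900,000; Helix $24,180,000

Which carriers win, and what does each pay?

Quill $76,310,000, Calder $72,460,000, Meridian $59,000,000

Bids ranked high→low: 76,310,000 (Quill), 72,460,000 (Calder), 59,000,000 (Meridian), 50,490,000 (Larkspur), 24,180,000 (Helix), …
The 3 highest are Quill, Calder, Meridian.
Each winner pays its own bid: Quill $76,310,000, Calder $72,460,000, Meridian $59,000,000.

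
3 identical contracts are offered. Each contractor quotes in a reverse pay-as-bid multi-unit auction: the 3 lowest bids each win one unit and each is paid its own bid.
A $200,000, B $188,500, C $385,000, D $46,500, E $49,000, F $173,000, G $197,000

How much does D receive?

D is paid $46,500

Sorting: 46,500 (D), 49,000 (E), 173,000 (F), 188,500 (B), 197,000 (G), …
Lowest 3: D, E, F.
D wins → own bid $46,500.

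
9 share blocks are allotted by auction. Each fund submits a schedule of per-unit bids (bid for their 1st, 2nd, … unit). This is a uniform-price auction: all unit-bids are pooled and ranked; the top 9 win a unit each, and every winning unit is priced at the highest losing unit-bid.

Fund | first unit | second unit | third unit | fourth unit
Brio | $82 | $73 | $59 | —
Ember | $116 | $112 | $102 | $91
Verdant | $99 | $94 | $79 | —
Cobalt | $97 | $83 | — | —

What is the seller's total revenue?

All unit-bids, highest first — top 9: 116 (Ember-1), 112 (Ember-2), 102 (Ember-3), 99 (Verdant-1), 97 (Cobalt-1), 94 (Verdant-2), 91 (Ember-4), 83 (Cobalt-2), 82 (Brio-1)
The (k+1)-th unit-bid is $79.
Allocation: Brio 1, Cobalt 2, Ember 4, Verdant 2. Every unit priced at $79.
Revenue = 9 × 79 = $711.

Total revenue: $711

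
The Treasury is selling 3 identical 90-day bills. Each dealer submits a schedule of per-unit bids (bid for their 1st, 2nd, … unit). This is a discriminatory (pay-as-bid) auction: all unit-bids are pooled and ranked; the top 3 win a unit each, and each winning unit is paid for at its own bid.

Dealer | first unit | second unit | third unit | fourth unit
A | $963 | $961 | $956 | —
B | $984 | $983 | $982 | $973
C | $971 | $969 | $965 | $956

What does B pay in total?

Pooled unit-bids ranked (top 3): 984 (B-1), 983 (B-2), 982 (B-3)
Next rejected bid: $973 (not a price — pay-as-bid).
B's winning unit-bids: 984 + 983 + 982 = $2,949.

B pays $2,949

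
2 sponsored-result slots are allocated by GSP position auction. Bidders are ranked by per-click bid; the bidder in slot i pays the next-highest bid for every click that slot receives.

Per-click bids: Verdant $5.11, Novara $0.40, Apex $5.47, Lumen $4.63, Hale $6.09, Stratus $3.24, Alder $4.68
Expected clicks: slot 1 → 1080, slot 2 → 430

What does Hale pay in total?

Hale pays $5907.60

Sorting advertisers: $6.09 (Hale) > $5.47 (Apex) > $5.11 (Verdant) > …
Hale holds slot 1 → pays next bid $5.47 × 1080 clicks = $5907.60.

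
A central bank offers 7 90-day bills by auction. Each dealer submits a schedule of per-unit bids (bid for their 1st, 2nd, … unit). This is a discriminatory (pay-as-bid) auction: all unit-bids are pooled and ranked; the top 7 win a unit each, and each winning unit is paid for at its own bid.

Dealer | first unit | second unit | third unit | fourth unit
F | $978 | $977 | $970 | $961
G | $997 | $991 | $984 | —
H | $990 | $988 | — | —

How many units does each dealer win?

Merging the schedules and taking the best 7: 997 (G-1), 991 (G-2), 990 (H-1), 988 (H-2), 984 (G-3), 978 (F-1), 977 (F-2)
Next rejected bid: $970 (not a price — pay-as-bid).
Allocation: F 2, G 3, H 2.

F 2, G 3, H 2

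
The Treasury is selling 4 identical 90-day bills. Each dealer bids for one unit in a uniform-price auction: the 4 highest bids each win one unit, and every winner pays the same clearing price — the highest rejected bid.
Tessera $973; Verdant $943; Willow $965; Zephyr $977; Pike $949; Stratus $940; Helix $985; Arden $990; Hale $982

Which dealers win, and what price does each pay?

Arden, Helix, Hale, Zephyr; each pays $973

Bids ranked high→low: 990 (Arden), 985 (Helix), 982 (Hale), 977 (Zephyr), 973 (Tessera), 965 (Willow), …
Top 4: Arden, Helix, Hale, Zephyr.
Clearing price = highest rejected bid = $973.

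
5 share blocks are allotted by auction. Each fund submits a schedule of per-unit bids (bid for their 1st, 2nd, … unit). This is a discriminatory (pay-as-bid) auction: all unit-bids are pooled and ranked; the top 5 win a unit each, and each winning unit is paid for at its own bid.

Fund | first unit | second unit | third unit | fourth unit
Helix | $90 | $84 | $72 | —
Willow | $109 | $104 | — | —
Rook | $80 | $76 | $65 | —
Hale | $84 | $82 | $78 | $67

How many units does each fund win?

Hale 1, Helix 2, Willow 2

Pooled unit-bids ranked (top 5): 109 (Willow-1), 104 (Willow-2), 90 (Helix-1), 84 (Helix-2), 84 (Hale-1)
Next rejected bid: $82 (not a price — pay-as-bid).
Allocation: Hale 1, Helix 2, Willow 2.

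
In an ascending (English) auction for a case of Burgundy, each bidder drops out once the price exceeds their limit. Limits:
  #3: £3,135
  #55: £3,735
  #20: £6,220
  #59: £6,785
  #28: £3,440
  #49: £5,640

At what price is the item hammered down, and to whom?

Ascending (English) auction: the price rises until one bidder remains; the winner pays the price at which the last rival dropped out.
Limits ranked: 6,785 (#59) > 6,220 (#20) > 5,640 (#49) > 3,735 (#55) > 3,440 (#28) > 3,135 (#3)
#20 is the last rival to drop out, at £6,220; #59 remains and wins at that price.

#59 wins at £6,220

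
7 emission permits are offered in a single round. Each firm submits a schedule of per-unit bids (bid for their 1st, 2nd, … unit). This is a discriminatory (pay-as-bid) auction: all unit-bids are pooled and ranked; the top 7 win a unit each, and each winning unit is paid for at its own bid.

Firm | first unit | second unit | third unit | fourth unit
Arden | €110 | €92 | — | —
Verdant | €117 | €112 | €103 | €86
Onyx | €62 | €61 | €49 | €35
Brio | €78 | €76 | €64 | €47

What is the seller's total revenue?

Total revenue: €698

All unit-bids, highest first — top 7: 117 (Verdant-1), 112 (Verdant-2), 110 (Arden-1), 103 (Verdant-3), 92 (Arden-2), 86 (Verdant-4), 78 (Brio-1)
Next rejected bid: €76 (not a price — pay-as-bid).
Each winning unit pays its own bid.
Revenue = 117 + 112 + 110 + 103 + 92 + 86 + 78 = €698.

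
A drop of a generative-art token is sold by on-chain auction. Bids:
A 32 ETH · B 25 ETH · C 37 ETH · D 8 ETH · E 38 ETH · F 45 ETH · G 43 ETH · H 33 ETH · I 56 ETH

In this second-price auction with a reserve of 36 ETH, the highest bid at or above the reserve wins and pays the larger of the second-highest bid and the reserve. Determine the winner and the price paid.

Sorting bids: 56 (I) > 45 (F) > 43 (G) > 38 (E) > 37 (C) > 33 (H) > …
I has the top bid at or above the reserve (56 ETH).
max(second-highest 45 ETH, reserve 36 ETH) = 45 ETH; the reserve does not bind.

I pays 45 ETH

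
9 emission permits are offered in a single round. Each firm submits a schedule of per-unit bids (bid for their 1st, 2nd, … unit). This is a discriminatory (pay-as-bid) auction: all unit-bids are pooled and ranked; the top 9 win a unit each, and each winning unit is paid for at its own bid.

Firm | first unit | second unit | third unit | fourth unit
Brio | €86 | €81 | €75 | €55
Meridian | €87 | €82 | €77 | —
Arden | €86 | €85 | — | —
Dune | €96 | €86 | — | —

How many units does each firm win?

Arden 2, Brio 2, Dune 2, Meridian 3

Pooled unit-bids ranked (top 9): 96 (Dune-1), 87 (Meridian-1), 86 (Brio-1), 86 (Arden-1), 86 (Dune-2), 85 (Arden-2), 82 (Meridian-2), 81 (Brio-2), 77 (Meridian-3)
Next rejected bid: €75 (not a price — pay-as-bid).
Allocation: Arden 2, Brio 2, Dune 2, Meridian 3.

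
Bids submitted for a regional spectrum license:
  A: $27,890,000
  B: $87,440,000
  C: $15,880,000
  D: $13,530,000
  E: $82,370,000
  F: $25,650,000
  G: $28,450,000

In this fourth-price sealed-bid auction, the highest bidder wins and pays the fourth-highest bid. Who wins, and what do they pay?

B pays $27,890,000

Rule: the highest bidder wins and pays the fourth-highest bid.
Bids ranked: 87,440,000 (B) > 82,370,000 (E) > 28,450,000 (G) > 27,890,000 (A) > 25,650,000 (F) > 15,880,000 (C) > …
B wins; payment is bid #4 in the ranking = $27,890,000.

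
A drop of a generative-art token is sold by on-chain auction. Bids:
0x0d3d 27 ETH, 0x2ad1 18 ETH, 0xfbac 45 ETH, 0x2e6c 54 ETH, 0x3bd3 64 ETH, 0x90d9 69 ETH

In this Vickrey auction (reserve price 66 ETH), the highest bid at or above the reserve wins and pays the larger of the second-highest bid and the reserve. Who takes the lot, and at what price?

Sorting bids: 69 (0x90d9) > 64 (0x3bd3) > 54 (0x2e6c) > 45 (0xfbac) > 27 (0x0d3d) > 18 (0x2ad1)
0x90d9 has the top bid at or above the reserve (69 ETH).
Second-highest bid 64 ETH is below the reserve 66 ETH, so the reserve binds → payment 66 ETH.

0x90d9 pays 66 ETH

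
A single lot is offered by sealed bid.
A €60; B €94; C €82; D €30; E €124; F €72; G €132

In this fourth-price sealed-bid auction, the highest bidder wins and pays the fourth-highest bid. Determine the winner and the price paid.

Sorting bids: 132 (G) > 124 (E) > 94 (B) > 82 (C) > 72 (F) > 60 (A) > …
G is highest; pays the fourth-highest bid, €82.

G pays €82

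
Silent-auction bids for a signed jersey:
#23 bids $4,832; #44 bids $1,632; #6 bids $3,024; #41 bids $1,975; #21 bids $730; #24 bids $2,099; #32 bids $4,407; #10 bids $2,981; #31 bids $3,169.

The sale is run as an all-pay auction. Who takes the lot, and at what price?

Rule: the highest bidder wins the item, but every bidder pays their own bid.
Bids ranked: 4,832 (#23) > 4,407 (#32) > 3,169 (#31) > 3,024 (#6) > 2,981 (#10) > 2,099 (#24) > …
#23 is highest and takes the item; every bidder forfeits their bid.

#23 pays $4,832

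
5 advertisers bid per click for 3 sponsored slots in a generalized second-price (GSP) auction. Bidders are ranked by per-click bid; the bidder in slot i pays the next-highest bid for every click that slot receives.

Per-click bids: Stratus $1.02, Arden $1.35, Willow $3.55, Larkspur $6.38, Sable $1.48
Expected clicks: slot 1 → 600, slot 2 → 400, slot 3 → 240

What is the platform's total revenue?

Per-click bids in order: $6.38 (Larkspur) > $3.55 (Willow) > $1.48 (Sable) > $1.35 (Arden) > …
Slot 1: Larkspur pays $3.55 × 600 = $2130.00
Slot 2: Willow pays $1.48 × 400 = $592.00
Slot 3: Sable pays $1.35 × 240 = $324.00
Total = $3046.00

Total revenue: $3046.00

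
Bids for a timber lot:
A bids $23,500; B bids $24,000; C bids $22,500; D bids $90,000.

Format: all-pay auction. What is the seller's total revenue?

Total revenue: $160,000

All-pay auction: the highest bidder wins the item, but every bidder pays their own bid.
Bids ranked: 90,000 (D) > 24,000 (B) > 23,500 (A) > 22,500 (C)
D wins with the top bid; all bids are sunk regardless.
Every bidder forfeits their bid regardless of winning.
Revenue = 23,500 + 24,000 + 22,500 + 90,000 = $160,000.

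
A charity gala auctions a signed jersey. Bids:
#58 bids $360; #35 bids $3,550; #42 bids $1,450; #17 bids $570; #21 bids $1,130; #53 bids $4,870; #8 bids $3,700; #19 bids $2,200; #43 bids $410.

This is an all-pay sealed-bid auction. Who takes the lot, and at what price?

#53 pays $4,870

Rule: the highest bidder wins the item, but every bidder pays their own bid.
Sorting bids: 4,870 (#53) > 3,700 (#8) > 3,550 (#35) > 2,200 (#19) > 1,450 (#42) > 1,130 (#21) > …
#53 is highest and takes the item; every bidder forfeits their bid.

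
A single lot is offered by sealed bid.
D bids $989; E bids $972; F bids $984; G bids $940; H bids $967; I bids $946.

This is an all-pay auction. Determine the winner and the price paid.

D pays $989

Sorting bids: 989 (D) > 984 (F) > 972 (E) > 967 (H) > 946 (I) > 940 (G)
D wins with the top bid; all bids are sunk regardless.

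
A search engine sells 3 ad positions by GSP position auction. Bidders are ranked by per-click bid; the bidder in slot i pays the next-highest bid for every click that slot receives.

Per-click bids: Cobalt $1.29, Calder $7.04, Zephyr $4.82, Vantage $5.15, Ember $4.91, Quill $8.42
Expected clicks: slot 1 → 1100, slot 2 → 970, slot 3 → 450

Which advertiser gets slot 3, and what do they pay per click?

Per-click bids in order: $8.42 (Quill) > $7.04 (Calder) > $5.15 (Vantage) > $4.91 (Ember) > …
Slot 3 goes to the third-ranked bidder, Vantage, who pays the next bid down: $4.91/click.

Vantage; $4.91 per click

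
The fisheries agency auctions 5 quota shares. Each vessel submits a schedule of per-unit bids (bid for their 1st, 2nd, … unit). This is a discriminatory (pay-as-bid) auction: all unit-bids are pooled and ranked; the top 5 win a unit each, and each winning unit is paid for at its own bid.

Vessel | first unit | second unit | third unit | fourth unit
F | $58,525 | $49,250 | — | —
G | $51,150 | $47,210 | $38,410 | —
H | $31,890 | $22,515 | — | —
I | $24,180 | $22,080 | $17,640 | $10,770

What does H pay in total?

H pays $0

Pooled unit-bids ranked (top 5): 58,525 (F-1), 51,150 (G-1), 49,250 (F-2), 47,210 (G-2), 38,410 (G-3)
Next rejected bid: $31,890 (not a price — pay-as-bid).
H wins no units.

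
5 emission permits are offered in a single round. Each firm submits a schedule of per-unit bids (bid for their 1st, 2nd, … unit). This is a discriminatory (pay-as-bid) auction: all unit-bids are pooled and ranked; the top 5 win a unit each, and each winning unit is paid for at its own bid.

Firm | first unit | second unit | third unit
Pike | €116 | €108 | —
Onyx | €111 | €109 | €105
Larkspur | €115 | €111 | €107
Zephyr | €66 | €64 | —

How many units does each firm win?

Larkspur 2, Onyx 2, Pike 1

Merging the schedules and taking the best 5: 116 (Pike-1), 115 (Larkspur-1), 111 (Onyx-1), 111 (Larkspur-2), 109 (Onyx-2)
Next rejected bid: €108 (not a price — pay-as-bid).
Allocation: Larkspur 2, Onyx 2, Pike 1.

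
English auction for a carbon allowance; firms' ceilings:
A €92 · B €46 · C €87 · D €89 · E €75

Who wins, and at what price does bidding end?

Limits ranked: 92 (A) > 89 (D) > 87 (C) > 75 (E) > 46 (B)
D is the last rival to drop out, at €89; A remains and wins at that price.

A wins at €89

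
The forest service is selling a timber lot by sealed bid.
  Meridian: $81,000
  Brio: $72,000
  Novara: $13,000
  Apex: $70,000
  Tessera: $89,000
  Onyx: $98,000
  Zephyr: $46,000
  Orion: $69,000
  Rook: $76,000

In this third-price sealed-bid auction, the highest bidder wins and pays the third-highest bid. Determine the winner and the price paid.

Onyx pays $81,000

Bids ranked: 98,000 (Onyx) > 89,000 (Tessera) > 81,000 (Meridian) > 76,000 (Rook) > 72,000 (Brio) > 70,000 (Apex) > …
Onyx is highest; pays the third-highest bid, $81,000.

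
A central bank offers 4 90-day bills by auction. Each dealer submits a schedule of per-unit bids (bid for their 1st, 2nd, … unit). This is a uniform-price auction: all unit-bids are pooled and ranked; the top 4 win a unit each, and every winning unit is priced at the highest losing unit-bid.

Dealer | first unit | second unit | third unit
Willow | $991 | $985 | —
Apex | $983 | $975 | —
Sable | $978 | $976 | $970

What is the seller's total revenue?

All unit-bids, highest first — top 4: 991 (Willow-1), 985 (Willow-2), 983 (Apex-1), 978 (Sable-1)
The (k+1)-th unit-bid is $976.
Allocation: Apex 1, Sable 1, Willow 2. Every unit priced at $976.
Revenue = 4 × 976 = $3,904.

Total revenue: $3,904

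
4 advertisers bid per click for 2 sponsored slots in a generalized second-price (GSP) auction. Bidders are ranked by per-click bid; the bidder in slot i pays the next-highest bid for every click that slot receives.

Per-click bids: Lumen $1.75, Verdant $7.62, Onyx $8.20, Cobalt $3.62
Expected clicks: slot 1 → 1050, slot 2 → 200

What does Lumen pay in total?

Sorting advertisers: $8.20 (Onyx) > $7.62 (Verdant) > $3.62 (Cobalt) > …
Lumen ranks below slot 2 → no slot, pays nothing.

Lumen pays $0.00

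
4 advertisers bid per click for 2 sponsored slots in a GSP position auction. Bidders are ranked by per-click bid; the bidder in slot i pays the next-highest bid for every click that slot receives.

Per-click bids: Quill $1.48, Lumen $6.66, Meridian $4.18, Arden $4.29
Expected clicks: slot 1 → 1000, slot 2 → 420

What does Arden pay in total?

Per-click bids in order: $6.66 (Lumen) > $4.29 (Arden) > $4.18 (Meridian) > …
Arden holds slot 2 → pays next bid $4.18 × 420 clicks = $1755.60.

Arden pays $1755.60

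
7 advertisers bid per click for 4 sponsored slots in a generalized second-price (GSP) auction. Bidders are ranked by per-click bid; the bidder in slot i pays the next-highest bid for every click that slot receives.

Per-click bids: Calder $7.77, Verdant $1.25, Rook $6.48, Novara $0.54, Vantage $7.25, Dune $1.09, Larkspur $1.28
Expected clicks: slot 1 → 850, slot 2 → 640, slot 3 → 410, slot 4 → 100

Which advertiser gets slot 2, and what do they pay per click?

Sorting advertisers: $7.77 (Calder) > $7.25 (Vantage) > $6.48 (Rook) > $1.28 (Larkspur) > $1.25 (Verdant) > …
Slot 2 goes to the second-ranked bidder, Vantage, who pays the next bid down: $6.48/click.

Vantage; $6.48 per click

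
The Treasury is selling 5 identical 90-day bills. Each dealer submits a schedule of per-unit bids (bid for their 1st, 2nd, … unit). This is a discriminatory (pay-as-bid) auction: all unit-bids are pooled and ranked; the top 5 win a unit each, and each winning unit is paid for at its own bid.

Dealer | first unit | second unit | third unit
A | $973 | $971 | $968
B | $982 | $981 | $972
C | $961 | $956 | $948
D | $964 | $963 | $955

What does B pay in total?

Merging the schedules and taking the best 5: 982 (B-1), 981 (B-2), 973 (A-1), 972 (B-3), 971 (A-2)
Next rejected bid: $968 (not a price — pay-as-bid).
B's winning unit-bids: 982 + 981 + 972 = $2,935.

B pays $2,935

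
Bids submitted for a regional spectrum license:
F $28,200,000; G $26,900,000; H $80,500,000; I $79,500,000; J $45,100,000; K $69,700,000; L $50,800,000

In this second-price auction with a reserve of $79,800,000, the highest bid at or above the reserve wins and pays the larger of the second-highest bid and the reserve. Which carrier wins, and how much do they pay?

Sorting bids: 80,500,000 (H) > 79,500,000 (I) > 69,700,000 (K) > 50,800,000 (L) > 45,100,000 (J) > 28,200,000 (F) > …
H has the top bid at or above the reserve ($80,500,000).
max(second-highest $79,500,000, reserve $79,800,000) = $79,800,000.

H pays $79,800,000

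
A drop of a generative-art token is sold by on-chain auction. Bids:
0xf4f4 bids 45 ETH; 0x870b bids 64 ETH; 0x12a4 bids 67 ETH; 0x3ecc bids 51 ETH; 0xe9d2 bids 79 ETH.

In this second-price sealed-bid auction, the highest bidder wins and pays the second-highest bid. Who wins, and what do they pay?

Sorting bids: 79 (0xe9d2) > 67 (0x12a4) > 64 (0x870b) > 51 (0x3ecc) > 45 (0xf4f4)
0xe9d2 is highest; pays the second-highest bid, 67 ETH.

0xe9d2 pays 67 ETH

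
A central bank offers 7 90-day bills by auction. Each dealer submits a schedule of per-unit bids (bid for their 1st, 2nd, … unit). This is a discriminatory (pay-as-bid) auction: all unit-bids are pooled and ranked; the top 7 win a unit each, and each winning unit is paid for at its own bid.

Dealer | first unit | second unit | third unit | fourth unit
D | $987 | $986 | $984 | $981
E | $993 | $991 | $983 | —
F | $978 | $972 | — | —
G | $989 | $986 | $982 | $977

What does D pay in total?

D pays $2,957

Pooled unit-bids ranked (top 7): 993 (E-1), 991 (E-2), 989 (G-1), 987 (D-1), 986 (D-2), 986 (G-2), 984 (D-3)
Next rejected bid: $983 (not a price — pay-as-bid).
D's winning unit-bids: 987 + 986 + 984 = $2,957.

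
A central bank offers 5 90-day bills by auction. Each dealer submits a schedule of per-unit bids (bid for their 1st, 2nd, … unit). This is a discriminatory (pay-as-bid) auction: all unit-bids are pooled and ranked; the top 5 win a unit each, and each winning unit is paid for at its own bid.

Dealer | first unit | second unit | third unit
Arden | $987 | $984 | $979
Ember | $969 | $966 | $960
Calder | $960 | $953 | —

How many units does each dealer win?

All unit-bids, highest first — top 5: 987 (Arden-1), 984 (Arden-2), 979 (Arden-3), 969 (Ember-1), 966 (Ember-2)
Next rejected bid: $960 (not a price — pay-as-bid).
Allocation: Arden 3, Ember 2.

Arden 3, Ember 2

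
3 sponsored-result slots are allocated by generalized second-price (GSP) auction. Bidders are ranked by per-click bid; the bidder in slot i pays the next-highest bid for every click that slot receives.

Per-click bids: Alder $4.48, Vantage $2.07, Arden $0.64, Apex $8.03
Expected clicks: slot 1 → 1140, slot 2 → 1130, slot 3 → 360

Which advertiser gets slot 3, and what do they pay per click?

Vantage; $0.64 per click

Ranked by bid: $8.03 (Apex) > $4.48 (Alder) > $2.07 (Vantage) > $0.64 (Arden)
Slot 3 goes to the third-ranked bidder, Vantage, who pays the next bid down: $0.64/click.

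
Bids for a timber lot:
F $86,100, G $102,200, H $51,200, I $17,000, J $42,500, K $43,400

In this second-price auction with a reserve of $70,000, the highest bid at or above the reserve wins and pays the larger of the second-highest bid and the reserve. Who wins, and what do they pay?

G pays $86,100

Sorting bids: 102,200 (G) > 86,100 (F) > 51,200 (H) > 43,400 (K) > 42,500 (J) > 17,000 (I)
Highest eligible bid: G at $102,200.
max(second-highest $86,100, reserve $70,000) = $86,100; the reserve does not bind.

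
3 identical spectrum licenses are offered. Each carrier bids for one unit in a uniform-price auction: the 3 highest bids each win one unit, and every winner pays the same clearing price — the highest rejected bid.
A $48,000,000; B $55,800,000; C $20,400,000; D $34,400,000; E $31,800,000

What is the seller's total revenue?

Bids ranked high→low: 55,800,000 (B), 48,000,000 (A), 34,400,000 (D), 31,800,000 (E), 20,400,000 (C)
Winners (3 units): B, A, D.
First losing bid is E's $31,800,000, which sets the uniform price.
Total revenue = 3 × $31,800,000 = $95,400,000.

Total revenue: $95,400,000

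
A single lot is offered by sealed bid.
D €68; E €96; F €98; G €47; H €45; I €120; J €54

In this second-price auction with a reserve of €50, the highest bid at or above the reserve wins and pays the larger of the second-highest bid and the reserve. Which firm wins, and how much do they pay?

Bids in order: 120 (I) > 98 (F) > 96 (E) > 68 (D) > 54 (J) > 47 (G) > …
Highest eligible bid: I at €120.
max(second-highest €98, reserve €50) = €98; the reserve does not bind.

I pays €98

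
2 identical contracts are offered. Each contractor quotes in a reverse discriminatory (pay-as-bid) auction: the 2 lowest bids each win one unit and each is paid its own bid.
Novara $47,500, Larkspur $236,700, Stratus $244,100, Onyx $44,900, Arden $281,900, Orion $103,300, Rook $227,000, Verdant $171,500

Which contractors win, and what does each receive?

Sorting: 44,900 (Onyx), 47,500 (Novara), 103,300 (Orion), 171,500 (Verdant), …
The 2 lowest are Onyx, Novara.
Each winner is paid its own bid: Onyx $44,900, Novara $47,500.

Onyx $44,900, Novara $47,500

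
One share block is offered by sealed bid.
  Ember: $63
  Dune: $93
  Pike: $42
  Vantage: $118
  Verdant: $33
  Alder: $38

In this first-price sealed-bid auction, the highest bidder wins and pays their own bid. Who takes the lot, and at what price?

Bids in order: 118 (Vantage) > 93 (Dune) > 63 (Ember) > 42 (Pike) > 38 (Alder) > 33 (Verdant)
Vantage is highest → pays own bid, $118.

Vantage pays $118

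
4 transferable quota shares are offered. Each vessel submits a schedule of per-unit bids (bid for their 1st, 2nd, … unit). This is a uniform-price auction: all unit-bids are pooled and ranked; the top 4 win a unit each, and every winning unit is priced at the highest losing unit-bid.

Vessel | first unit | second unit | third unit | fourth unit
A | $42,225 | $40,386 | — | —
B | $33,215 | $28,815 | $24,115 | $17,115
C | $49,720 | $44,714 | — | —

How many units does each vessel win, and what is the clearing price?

A 2, C 2; clearing price $33,215

Pooled unit-bids ranked (top 4): 49,720 (C-1), 44,714 (C-2), 42,225 (A-1), 40,386 (A-2)
The (k+1)-th unit-bid is $33,215.
Allocation: A 2, C 2.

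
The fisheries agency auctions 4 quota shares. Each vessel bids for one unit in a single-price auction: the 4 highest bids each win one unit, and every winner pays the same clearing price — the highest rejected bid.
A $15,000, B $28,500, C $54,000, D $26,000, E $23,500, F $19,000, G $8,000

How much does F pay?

Ordering the bids: 54,000 (C), 28,500 (B), 26,000 (D), 23,500 (E), 19,000 (F), 15,000 (A), …
The 4 highest are C, B, D, E.
Clearing price = highest rejected bid = $19,000.
F does not win → pays $0.

F pays $0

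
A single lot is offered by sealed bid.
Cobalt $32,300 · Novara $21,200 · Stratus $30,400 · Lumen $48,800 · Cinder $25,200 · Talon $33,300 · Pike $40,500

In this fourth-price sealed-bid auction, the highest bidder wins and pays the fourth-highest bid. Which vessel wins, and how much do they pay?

Lumen pays $32,300

Fourth-price sealed-bid auction: the highest bidder wins and pays the fourth-highest bid.
Sorting bids: 48,800 (Lumen) > 40,500 (Pike) > 33,300 (Talon) > 32,300 (Cobalt) > 30,400 (Stratus) > 25,200 (Cinder) > …
Lumen wins; payment is bid #4 in the ranking = $32,300.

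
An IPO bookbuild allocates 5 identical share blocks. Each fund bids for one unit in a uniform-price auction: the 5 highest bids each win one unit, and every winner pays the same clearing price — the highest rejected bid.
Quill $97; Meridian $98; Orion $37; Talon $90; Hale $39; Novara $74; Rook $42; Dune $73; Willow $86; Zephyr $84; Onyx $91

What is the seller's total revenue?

Total revenue: $420

Sorting: 98 (Meridian), 97 (Quill), 91 (Onyx), 90 (Talon), 86 (Willow), 84 (Zephyr), 74 (Novara), …
The 5 highest are Meridian, Quill, Onyx, Talon, Willow.
First losing bid is Zephyr's $84, which sets the uniform price.
Total revenue = 5 × $84 = $420.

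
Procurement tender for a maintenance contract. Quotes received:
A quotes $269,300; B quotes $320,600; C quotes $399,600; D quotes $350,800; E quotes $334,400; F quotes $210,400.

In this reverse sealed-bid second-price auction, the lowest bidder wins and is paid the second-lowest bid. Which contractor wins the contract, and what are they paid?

Bids ranked: 210,400 (F) < 269,300 (A) < 320,600 (B) < 334,400 (E) < 350,800 (D) < 399,600 (C)
F wins with the lowest bid; price is set by the runner-up at $269,300.

F is paid $269,300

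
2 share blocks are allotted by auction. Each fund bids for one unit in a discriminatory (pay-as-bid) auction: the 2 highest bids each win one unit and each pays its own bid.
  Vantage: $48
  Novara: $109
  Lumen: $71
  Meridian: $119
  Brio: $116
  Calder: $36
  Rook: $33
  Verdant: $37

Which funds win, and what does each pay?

Bids ranked high→low: 119 (Meridian), 116 (Brio), 109 (Novara), 71 (Lumen), …
Top 2: Meridian, Brio.
Each winner pays its own bid: Meridian $119, Brio $116.

Meridian $119, Brio $116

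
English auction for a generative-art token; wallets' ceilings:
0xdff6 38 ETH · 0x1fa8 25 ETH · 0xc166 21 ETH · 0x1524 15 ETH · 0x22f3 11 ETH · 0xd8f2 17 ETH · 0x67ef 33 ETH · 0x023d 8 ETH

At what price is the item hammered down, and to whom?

0xdff6 wins at 33 ETH

Limits in order: 38 (0xdff6) > 33 (0x67ef) > 25 (0x1fa8) > 21 (0xc166) > 17 (0xd8f2) > 15 (0x1524) > …
0x67ef is the last rival to drop out, at 33 ETH; 0xdff6 remains and wins at that price.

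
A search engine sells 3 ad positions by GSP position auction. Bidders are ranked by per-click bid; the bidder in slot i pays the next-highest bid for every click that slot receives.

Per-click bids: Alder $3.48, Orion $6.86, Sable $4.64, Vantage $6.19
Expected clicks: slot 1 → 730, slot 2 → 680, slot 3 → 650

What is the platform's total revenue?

Per-click bids in order: $6.86 (Orion) > $6.19 (Vantage) > $4.64 (Sable) > $3.48 (Alder)
Slot 1: Orion pays $6.19 × 730 = $4518.70
Slot 2: Vantage pays $4.64 × 680 = $3155.20
Slot 3: Sable pays $3.48 × 650 = $2262.00
Total = $9935.90

Total revenue: $9935.90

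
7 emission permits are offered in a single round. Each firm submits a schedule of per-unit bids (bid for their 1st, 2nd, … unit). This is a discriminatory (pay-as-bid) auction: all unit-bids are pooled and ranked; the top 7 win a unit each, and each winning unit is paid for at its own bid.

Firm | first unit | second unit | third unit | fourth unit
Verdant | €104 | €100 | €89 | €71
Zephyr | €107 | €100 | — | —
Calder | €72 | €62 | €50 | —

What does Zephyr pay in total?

Zephyr pays €207

Pooled unit-bids ranked (top 7): 107 (Zephyr-1), 104 (Verdant-1), 100 (Verdant-2), 100 (Zephyr-2), 89 (Verdant-3), 72 (Calder-1), 71 (Verdant-4)
Next rejected bid: €62 (not a price — pay-as-bid).
Zephyr's winning unit-bids: 107 + 100 = €207.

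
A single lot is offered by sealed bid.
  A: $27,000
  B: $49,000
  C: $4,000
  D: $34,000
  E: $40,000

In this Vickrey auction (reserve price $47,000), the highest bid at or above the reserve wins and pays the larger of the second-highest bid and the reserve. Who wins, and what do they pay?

B pays $47,000

Bids ranked: 49,000 (B) > 40,000 (E) > 34,000 (D) > 27,000 (A) > 4,000 (C)
B has the top bid at or above the reserve ($49,000).
Second-highest bid $40,000 is below the reserve $47,000, so the reserve binds → payment $47,000.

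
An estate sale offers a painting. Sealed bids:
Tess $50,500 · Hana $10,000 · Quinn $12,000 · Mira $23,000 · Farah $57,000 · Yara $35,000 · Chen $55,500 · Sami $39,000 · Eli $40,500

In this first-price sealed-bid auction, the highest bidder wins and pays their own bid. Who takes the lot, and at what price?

Bids ranked: 57,000 (Farah) > 55,500 (Chen) > 50,500 (Tess) > 40,500 (Eli) > 39,000 (Sami) > 35,000 (Yara) > …
First-price: Farah pays what they bid, $57,000.

Farah pays $57,000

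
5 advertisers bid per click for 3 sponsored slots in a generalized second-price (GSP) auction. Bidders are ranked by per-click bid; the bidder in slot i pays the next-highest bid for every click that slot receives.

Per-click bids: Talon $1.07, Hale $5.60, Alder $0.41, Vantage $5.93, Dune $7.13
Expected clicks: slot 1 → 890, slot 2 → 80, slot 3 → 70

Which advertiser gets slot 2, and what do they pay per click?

Ranked by bid: $7.13 (Dune) > $5.93 (Vantage) > $5.60 (Hale) > $1.07 (Talon) > …
Slot 2 goes to the second-ranked bidder, Vantage, who pays the next bid down: $5.60/click.

Vantage; $5.60 per click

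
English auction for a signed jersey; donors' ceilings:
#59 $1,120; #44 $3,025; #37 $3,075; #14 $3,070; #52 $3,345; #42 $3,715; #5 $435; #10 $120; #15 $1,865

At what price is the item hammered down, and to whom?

#42 wins at $3,345

Sorting limits: 3,715 (#42) > 3,345 (#52) > 3,075 (#37) > 3,070 (#14) > 3,025 (#44) > 1,865 (#15) > …
Once the price passes $3,345, only #42 is left; the hammer falls at #52's limit of $3,345.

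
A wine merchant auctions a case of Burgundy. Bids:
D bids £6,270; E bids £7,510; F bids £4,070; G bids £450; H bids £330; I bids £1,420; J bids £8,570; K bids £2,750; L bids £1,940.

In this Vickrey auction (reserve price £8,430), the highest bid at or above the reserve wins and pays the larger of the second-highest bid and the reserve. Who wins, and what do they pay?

J pays £8,430

Rule: the highest bid at or above the reserve wins and pays the larger of the second-highest bid and the reserve.
Bids in order: 8,570 (J) > 7,510 (E) > 6,270 (D) > 4,070 (F) > 2,750 (K) > 1,940 (L) > …
J has the top bid at or above the reserve (£8,570).
max(second-highest £7,510, reserve £8,430) = £8,430.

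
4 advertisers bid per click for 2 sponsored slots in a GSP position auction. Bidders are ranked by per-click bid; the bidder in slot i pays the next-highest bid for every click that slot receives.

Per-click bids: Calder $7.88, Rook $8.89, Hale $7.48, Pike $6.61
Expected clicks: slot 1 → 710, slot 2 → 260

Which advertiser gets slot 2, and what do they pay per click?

Calder; $7.48 per click

Ranked by bid: $8.89 (Rook) > $7.88 (Calder) > $7.48 (Hale) > …
Slot 2 goes to the second-ranked bidder, Calder, who pays the next bid down: $7.48/click.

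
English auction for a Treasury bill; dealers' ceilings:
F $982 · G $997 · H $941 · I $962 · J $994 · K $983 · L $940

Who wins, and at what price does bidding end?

G wins at $994

Limits in order: 997 (G) > 994 (J) > 983 (K) > 982 (F) > 962 (I) > 941 (H) > …
Bidding ends when J exits at $994; G takes it.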